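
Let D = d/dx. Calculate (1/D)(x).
\frac{x^{2}}{2}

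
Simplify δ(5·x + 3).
\frac{\delta(x + 3/5)}{5}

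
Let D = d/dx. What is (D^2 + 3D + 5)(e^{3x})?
23 e^{3 x}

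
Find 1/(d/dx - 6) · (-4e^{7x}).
- 4 e^{7 x}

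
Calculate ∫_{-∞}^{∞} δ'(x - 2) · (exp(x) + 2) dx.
- e^{2}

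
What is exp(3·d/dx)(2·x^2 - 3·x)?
2 x^{2} + 9 x + 9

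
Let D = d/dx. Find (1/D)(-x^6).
- \frac{x^{7}}{7}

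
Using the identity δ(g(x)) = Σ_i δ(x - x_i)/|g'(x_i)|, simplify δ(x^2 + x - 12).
\frac{\delta(x + 4) + \delta(x - 3)}{7}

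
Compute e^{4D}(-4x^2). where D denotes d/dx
- 4 x^{2} - 32 x - 64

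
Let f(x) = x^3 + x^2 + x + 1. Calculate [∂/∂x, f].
3 x^{2} + 2 x + 1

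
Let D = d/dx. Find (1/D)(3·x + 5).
\frac{3 x^{2}}{2} + 5 x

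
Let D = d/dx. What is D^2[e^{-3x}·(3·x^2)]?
3 \left(9 x^{2} - 12 x + 2\right) e^{- 3 x}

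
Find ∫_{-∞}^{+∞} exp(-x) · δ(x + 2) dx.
e^{2}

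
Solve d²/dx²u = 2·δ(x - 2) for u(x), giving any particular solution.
|x - 2|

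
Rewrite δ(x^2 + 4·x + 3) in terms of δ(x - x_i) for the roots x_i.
\frac{\delta(x + 1) + \delta(x + 3)}{2}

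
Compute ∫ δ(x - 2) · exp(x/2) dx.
e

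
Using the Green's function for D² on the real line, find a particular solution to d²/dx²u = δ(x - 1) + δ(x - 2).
\frac{|x - 1|}{2} + \frac{|x - 2|}{2}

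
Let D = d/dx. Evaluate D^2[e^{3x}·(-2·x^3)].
- 6 x \left(3 x^{2} + 6 x + 2\right) e^{3 x}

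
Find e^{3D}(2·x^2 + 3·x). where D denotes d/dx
2 x^{2} + 15 x + 27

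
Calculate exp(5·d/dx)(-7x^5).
- 7 x^{5} - 175 x^{4} - 1750 x^{3} - 8750 x^{2} - 21875 x - 21875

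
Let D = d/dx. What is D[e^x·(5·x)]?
5 \left(x + 1\right) e^{x}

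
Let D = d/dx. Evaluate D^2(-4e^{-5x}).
- 100 e^{- 5 x}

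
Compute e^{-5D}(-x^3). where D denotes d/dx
- x^{3} + 15 x^{2} - 75 x + 125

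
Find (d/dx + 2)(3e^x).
9 e^{x}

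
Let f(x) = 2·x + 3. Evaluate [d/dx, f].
2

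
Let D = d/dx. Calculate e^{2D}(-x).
- x - 2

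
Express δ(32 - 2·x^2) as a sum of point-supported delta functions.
\frac{\delta(x - 4) + \delta(x + 4)}{16}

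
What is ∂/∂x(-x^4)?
- 4 x^{3}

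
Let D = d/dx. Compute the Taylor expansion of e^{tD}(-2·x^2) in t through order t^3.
- 2 t^{2} - 4 t x - 2 x^{2}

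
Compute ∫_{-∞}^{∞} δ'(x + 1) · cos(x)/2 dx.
- \frac{\sin{\left(1 \right)}}{2}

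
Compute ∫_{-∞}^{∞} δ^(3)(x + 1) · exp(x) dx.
- \frac{1}{e}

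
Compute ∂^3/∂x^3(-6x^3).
-36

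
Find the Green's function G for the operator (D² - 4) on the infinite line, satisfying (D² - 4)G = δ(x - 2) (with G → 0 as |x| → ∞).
-\frac{e^{-2|x - 2|}}{4}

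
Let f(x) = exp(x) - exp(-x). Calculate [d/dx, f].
2 \cosh{\left(x \right)}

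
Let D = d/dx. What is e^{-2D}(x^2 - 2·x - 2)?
x^{2} - 6 x + 6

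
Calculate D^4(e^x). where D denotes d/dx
e^{x}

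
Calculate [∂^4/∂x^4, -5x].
-20\frac{d^{3}}{dx^{3}}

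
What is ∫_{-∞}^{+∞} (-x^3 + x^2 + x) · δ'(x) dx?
-1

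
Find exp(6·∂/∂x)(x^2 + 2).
x^{2} + 12 x + 38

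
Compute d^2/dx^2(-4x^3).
- 24 x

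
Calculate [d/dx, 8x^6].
48 x^{5}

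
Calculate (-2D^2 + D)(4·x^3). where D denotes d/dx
12 x \left(x - 4\right)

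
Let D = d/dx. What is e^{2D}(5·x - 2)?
5 x + 8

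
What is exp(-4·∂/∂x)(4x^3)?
4 x^{3} - 48 x^{2} + 192 x - 256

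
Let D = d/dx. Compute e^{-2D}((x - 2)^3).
x^{3} - 12 x^{2} + 48 x - 64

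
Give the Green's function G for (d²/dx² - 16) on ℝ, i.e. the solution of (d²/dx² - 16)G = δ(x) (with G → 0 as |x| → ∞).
-\frac{e^{-4|x|}}{8}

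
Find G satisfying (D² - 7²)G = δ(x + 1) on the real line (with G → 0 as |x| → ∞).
-\frac{e^{-7|x + 1|}}{14}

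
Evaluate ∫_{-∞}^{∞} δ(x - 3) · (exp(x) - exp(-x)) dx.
2 \sinh{\left(3 \right)}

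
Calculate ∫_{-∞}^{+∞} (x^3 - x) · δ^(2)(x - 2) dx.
12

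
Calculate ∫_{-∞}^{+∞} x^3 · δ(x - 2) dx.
8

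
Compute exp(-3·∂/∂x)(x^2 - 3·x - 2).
x^{2} - 9 x + 16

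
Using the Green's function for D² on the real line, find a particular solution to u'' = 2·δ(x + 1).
|x + 1|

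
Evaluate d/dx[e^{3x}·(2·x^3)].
6 x^{2} \left(x + 1\right) e^{3 x}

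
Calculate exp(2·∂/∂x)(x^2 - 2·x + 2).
x^{2} + 2 x + 2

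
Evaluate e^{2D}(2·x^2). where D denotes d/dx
2 x^{2} + 8 x + 8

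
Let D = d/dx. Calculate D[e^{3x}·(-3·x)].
\left(- 9 x - 3\right) e^{3 x}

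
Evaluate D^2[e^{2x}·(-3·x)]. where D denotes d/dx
12 \left(- x - 1\right) e^{2 x}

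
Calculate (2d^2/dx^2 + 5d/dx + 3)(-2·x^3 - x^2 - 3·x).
- 6 x^{3} - 33 x^{2} - 43 x - 19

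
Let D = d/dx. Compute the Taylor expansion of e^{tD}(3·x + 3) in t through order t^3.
3 t + 3 x + 3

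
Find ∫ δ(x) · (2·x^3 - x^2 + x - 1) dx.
-1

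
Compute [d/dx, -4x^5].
- 20 x^{4}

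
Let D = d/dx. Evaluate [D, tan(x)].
\frac{1}{\cos^{2}{\left(x \right)}}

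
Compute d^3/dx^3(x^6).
120 x^{3}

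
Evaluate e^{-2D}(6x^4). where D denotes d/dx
6 x^{4} - 48 x^{3} + 144 x^{2} - 192 x + 96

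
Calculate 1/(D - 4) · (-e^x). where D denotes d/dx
\frac{e^{x}}{3}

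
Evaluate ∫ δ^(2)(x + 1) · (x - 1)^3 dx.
-12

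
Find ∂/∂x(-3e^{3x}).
- 9 e^{3 x}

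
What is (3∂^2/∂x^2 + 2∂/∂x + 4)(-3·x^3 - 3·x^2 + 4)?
- 12 x^{3} - 30 x^{2} - 66 x - 2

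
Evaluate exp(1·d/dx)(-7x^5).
- 7 x^{5} - 35 x^{4} - 70 x^{3} - 70 x^{2} - 35 x - 7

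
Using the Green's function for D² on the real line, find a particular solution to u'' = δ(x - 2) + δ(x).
\frac{|x - 2|}{2} + \frac{|x|}{2}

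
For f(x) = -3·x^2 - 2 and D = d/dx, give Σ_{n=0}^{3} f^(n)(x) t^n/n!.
- 3 t^{2} - 6 t x - 3 x^{2} - 2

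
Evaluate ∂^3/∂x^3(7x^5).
420 x^{2}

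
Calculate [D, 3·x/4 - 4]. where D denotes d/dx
\frac{3}{4}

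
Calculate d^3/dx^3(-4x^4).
- 96 x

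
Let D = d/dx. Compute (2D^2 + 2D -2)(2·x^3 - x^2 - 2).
2 x \left(- 2 x^{2} + 7 x + 10\right)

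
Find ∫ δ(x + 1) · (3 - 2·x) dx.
5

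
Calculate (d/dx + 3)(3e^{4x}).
21 e^{4 x}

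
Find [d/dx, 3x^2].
6 x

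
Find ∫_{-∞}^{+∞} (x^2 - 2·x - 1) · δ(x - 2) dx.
-1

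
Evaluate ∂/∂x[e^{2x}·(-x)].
\left(- 2 x - 1\right) e^{2 x}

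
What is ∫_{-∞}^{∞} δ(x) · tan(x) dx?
0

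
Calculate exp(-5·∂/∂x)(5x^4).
5 x^{4} - 100 x^{3} + 750 x^{2} - 2500 x + 3125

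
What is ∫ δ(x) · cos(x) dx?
1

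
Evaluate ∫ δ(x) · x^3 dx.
0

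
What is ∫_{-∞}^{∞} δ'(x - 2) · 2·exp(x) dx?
- 2 e^{2}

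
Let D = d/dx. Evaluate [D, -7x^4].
- 28 x^{3}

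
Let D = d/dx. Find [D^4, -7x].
-28D^{3}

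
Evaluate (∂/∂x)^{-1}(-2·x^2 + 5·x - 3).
- \frac{2 x^{3}}{3} + \frac{5 x^{2}}{2} - 3 x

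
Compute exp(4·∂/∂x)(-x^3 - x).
- x^{3} - 12 x^{2} - 49 x - 68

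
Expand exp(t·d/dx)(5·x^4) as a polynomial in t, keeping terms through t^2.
5 x^{2} \left(6 t^{2} + 4 t x + x^{2}\right)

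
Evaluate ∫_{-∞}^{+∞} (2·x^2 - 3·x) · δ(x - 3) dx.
9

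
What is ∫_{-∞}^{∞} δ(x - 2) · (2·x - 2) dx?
2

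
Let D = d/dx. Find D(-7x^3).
- 21 x^{2}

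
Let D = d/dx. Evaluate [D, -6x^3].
- 18 x^{2}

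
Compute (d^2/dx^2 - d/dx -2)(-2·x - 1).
4 x + 4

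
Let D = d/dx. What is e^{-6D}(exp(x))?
e^{x - 6}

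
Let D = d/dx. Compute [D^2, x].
2D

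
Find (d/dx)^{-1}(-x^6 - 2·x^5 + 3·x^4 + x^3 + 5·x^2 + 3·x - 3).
- \frac{x^{7}}{7} - \frac{x^{6}}{3} + \frac{3 x^{5}}{5} + \frac{x^{4}}{4} + \frac{5 x^{3}}{3} + \frac{3 x^{2}}{2} - 3 x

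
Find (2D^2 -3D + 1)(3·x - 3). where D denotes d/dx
3 x - 12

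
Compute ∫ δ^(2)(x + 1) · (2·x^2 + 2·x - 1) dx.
4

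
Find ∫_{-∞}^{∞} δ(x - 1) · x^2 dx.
1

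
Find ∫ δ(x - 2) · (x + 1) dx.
3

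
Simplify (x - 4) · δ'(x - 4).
-\delta(x - 4)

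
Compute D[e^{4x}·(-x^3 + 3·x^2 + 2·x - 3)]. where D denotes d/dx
\left(- 4 x^{3} + 9 x^{2} + 14 x - 10\right) e^{4 x}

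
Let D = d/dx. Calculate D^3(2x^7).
420 x^{4}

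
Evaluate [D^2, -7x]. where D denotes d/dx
-14D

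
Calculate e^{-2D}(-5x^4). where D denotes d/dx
- 5 x^{4} + 40 x^{3} - 120 x^{2} + 160 x - 80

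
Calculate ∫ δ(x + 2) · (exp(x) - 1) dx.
-1 + e^{-2}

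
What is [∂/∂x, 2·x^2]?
4 x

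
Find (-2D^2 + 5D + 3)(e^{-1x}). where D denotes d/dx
- 4 e^{- x}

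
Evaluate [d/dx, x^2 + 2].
2 x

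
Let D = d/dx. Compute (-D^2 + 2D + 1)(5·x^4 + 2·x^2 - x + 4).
5 x^{4} + 40 x^{3} - 58 x^{2} + 7 x - 2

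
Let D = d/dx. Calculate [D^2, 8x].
16D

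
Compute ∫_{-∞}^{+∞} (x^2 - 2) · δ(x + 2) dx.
2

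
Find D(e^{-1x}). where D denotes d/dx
- e^{- x}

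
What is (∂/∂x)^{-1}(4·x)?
2 x^{2}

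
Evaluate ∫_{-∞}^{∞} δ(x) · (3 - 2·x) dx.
3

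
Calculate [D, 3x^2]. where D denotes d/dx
6 x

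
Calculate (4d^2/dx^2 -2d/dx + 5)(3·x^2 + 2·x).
15 x^{2} - 2 x + 20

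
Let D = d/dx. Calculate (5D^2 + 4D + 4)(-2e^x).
- 26 e^{x}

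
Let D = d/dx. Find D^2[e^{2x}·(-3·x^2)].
\left(- 12 x^{2} - 24 x - 6\right) e^{2 x}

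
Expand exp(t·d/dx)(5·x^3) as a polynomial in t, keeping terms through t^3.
5 t^{3} + 15 t^{2} x + 15 t x^{2} + 5 x^{3}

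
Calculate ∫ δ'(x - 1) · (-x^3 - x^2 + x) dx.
4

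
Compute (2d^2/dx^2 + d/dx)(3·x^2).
6 x + 12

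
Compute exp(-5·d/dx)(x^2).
x^{2} - 10 x + 25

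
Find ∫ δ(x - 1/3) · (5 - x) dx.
\frac{14}{3}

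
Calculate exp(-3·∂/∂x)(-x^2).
- x^{2} + 6 x - 9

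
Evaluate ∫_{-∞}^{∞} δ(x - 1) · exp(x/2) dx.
e^{\frac{1}{2}}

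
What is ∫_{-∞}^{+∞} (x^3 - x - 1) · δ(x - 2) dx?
5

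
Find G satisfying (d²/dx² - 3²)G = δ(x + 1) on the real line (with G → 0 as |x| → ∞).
-\frac{e^{-3|x + 1|}}{6}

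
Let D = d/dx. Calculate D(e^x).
e^{x}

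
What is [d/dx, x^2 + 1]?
2 x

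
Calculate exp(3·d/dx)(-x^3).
- x^{3} - 9 x^{2} - 27 x - 27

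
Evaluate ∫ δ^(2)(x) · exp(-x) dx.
1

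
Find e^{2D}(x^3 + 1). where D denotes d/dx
x^{3} + 6 x^{2} + 12 x + 9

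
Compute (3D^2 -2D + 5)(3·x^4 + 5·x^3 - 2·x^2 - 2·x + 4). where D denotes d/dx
15 x^{4} + x^{3} + 68 x^{2} + 88 x + 12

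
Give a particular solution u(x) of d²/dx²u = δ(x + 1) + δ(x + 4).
\frac{|x + 1|}{2} + \frac{|x + 4|}{2}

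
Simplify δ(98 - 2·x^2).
\frac{\delta(x - 7) + \delta(x + 7)}{28}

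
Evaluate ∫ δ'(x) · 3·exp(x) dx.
-3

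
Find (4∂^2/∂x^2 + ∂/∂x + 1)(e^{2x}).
19 e^{2 x}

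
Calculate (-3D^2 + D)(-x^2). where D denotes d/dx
6 - 2 x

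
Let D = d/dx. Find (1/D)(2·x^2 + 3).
\frac{2 x^{3}}{3} + 3 x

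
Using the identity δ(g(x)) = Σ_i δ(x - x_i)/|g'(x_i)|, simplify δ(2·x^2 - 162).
\frac{\delta(x - 9) + \delta(x + 9)}{36}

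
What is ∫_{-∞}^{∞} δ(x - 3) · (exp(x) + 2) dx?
2 + e^{3}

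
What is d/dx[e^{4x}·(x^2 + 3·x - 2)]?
\left(4 x^{2} + 14 x - 5\right) e^{4 x}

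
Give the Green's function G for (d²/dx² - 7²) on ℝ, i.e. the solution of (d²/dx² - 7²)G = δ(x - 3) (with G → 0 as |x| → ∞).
-\frac{e^{-7|x - 3|}}{14}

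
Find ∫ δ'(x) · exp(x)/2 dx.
- \frac{1}{2}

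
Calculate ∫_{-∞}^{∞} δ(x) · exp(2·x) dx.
1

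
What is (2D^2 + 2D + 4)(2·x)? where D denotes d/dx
8 x + 4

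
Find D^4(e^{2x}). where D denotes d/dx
16 e^{2 x}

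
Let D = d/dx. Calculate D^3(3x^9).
1512 x^{6}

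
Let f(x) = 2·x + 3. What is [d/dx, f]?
2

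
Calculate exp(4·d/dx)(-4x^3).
- 4 x^{3} - 48 x^{2} - 192 x - 256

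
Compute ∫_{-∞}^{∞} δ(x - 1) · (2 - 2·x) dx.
0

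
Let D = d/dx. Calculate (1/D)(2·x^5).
\frac{x^{6}}{3}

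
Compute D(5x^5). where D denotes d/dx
25 x^{4}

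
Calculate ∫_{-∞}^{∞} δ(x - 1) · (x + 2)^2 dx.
9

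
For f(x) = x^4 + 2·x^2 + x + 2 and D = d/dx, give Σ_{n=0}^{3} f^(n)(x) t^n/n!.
4 t^{3} x + t^{2} \left(6 x^{2} + 2\right) + t \left(4 x^{3} + 4 x + 1\right) + x^{4} + 2 x^{2} + x + 2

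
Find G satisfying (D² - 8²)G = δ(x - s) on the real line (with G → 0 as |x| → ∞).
-\frac{e^{-8|x-s|}}{16}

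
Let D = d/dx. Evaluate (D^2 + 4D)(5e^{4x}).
160 e^{4 x}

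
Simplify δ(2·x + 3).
\frac{\delta(x + 3/2)}{2}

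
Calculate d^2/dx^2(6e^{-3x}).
54 e^{- 3 x}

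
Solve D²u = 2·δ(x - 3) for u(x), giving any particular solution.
|x - 3|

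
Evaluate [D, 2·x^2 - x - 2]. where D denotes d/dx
4 x - 1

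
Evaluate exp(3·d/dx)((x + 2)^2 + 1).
x^{2} + 10 x + 26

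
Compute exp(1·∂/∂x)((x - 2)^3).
x^{3} - 3 x^{2} + 3 x - 1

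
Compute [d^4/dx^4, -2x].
-8\frac{d^{3}}{dx^{3}}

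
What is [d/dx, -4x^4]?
- 16 x^{3}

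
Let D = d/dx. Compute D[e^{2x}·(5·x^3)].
x^{2} \left(10 x + 15\right) e^{2 x}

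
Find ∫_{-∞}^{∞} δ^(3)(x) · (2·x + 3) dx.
0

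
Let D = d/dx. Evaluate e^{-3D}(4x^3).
4 x^{3} - 36 x^{2} + 108 x - 108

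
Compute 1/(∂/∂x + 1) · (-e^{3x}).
- \frac{e^{3 x}}{4}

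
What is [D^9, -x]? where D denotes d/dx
-9D^{8}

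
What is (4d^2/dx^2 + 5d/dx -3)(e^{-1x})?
- 4 e^{- x}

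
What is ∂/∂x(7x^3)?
21 x^{2}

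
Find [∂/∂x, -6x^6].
- 36 x^{5}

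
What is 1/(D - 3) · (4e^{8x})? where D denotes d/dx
\frac{4 e^{8 x}}{5}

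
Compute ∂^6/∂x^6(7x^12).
4656960 x^{6}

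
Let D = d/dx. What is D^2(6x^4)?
72 x^{2}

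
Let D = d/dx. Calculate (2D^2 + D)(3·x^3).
9 x \left(x + 4\right)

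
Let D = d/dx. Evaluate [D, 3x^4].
12 x^{3}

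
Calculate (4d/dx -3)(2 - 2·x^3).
6 x^{3} - 24 x^{2} - 6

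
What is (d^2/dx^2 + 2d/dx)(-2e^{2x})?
- 16 e^{2 x}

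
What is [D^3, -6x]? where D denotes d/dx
-18D^{2}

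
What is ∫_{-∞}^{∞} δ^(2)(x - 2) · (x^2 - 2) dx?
2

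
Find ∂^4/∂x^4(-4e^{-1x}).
- 4 e^{- x}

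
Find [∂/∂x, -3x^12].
- 36 x^{11}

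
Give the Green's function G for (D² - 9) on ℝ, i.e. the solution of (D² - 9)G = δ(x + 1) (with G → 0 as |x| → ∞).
-\frac{e^{-3|x + 1|}}{6}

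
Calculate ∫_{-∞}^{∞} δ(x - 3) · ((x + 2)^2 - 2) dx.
23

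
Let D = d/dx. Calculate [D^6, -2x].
-12D^{5}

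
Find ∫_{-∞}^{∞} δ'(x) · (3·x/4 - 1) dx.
- \frac{3}{4}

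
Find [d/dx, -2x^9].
- 18 x^{8}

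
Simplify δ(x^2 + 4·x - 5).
\frac{\delta(x - 1) + \delta(x + 5)}{6}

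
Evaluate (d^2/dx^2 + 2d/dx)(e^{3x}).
15 e^{3 x}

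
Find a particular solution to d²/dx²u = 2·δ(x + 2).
|x + 2|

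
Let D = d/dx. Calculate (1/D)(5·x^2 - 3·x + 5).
\frac{5 x^{3}}{3} - \frac{3 x^{2}}{2} + 5 x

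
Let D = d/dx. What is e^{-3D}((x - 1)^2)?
x^{2} - 8 x + 16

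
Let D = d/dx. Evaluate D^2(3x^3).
18 x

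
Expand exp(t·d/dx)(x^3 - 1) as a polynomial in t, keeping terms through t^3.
t^{3} + 3 t^{2} x + 3 t x^{2} + x^{3} - 1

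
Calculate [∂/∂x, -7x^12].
- 84 x^{11}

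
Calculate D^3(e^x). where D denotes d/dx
e^{x}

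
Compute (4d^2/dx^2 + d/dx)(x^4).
4 x^{2} \left(x + 12\right)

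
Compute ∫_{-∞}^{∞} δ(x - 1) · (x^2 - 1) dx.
0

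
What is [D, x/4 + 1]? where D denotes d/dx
\frac{1}{4}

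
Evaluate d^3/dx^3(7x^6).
840 x^{3}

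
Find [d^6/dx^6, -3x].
-18\frac{d^{5}}{dx^{5}}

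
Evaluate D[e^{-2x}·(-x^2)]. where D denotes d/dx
2 x \left(x - 1\right) e^{- 2 x}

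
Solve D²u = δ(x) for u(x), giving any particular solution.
\frac{|x|}{2}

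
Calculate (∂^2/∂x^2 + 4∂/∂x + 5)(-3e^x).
- 30 e^{x}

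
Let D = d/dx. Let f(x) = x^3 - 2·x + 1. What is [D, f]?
3 x^{2} - 2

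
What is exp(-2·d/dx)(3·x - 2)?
3 x - 8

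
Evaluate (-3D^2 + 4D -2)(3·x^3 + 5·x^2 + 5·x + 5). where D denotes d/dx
- 6 x^{3} + 26 x^{2} - 24 x - 20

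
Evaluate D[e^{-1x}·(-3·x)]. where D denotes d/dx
3 \left(x - 1\right) e^{- x}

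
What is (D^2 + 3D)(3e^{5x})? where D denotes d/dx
120 e^{5 x}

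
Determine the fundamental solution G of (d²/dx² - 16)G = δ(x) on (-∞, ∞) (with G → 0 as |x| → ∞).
-\frac{e^{-4|x|}}{8}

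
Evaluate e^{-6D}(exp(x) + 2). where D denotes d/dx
e^{x - 6} + 2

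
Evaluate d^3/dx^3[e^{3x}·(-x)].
27 \left(- x - 1\right) e^{3 x}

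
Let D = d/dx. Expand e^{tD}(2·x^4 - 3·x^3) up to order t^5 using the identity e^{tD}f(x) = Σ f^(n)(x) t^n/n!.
2 t^{4} + t^{3} \left(8 x - 3\right) + 3 t^{2} x \left(4 x - 3\right) + t x^{2} \left(8 x - 9\right) + 2 x^{4} - 3 x^{3}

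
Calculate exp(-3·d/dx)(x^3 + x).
x^{3} - 9 x^{2} + 28 x - 30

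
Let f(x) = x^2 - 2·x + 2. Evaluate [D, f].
2 x - 2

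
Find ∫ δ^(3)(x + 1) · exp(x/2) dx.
- \frac{1}{8 e^{\frac{1}{2}}}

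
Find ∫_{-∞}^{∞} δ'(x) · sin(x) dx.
-1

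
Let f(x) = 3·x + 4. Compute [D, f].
3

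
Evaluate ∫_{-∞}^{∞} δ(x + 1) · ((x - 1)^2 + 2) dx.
6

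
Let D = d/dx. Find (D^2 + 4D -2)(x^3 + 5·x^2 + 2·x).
- 2 x^{3} + 2 x^{2} + 42 x + 18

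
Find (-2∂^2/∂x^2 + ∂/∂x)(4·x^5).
20 x^{3} \left(x - 8\right)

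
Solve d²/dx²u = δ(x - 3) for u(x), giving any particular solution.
\frac{|x - 3|}{2}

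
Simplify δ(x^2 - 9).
\frac{\delta(x - 3) + \delta(x + 3)}{6}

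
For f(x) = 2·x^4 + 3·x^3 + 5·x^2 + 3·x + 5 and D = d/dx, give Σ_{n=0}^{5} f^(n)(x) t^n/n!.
2 t^{4} + t^{3} \left(8 x + 3\right) + t^{2} \left(12 x^{2} + 9 x + 5\right) + t \left(8 x^{3} + 9 x^{2} + 10 x + 3\right) + 2 x^{4} + 3 x^{3} + 5 x^{2} + 3 x + 5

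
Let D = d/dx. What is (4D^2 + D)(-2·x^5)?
10 x^{3} \left(- x - 16\right)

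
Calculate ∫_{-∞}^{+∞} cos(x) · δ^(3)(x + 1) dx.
\sin{\left(1 \right)}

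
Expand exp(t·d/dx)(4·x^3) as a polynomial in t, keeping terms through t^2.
4 x \left(3 t^{2} + 3 t x + x^{2}\right)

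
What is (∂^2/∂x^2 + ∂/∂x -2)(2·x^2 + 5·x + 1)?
- 4 x^{2} - 6 x + 7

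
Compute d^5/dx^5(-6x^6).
- 4320 x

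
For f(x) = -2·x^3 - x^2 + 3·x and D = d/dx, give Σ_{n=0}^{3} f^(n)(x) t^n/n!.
- 2 t^{3} - t^{2} \left(6 x + 1\right) - t \left(6 x^{2} + 2 x - 3\right) - 2 x^{3} - x^{2} + 3 x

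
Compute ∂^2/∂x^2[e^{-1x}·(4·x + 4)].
4 \left(x - 1\right) e^{- x}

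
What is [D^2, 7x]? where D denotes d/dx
14D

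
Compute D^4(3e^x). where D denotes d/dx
3 e^{x}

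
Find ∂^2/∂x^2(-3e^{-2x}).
- 12 e^{- 2 x}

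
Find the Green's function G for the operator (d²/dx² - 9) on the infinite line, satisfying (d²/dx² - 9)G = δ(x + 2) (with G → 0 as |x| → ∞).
-\frac{e^{-3|x + 2|}}{6}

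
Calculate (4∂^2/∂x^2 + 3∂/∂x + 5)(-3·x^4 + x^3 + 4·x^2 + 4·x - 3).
- 15 x^{4} - 31 x^{3} - 115 x^{2} + 68 x + 29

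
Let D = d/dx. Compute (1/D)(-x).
- \frac{x^{2}}{2}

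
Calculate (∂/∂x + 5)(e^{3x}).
8 e^{3 x}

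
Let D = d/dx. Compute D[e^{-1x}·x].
\left(1 - x\right) e^{- x}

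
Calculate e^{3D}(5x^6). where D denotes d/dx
5 x^{6} + 90 x^{5} + 675 x^{4} + 2700 x^{3} + 6075 x^{2} + 7290 x + 3645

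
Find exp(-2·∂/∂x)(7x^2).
7 x^{2} - 28 x + 28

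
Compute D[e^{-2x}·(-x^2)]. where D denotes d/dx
2 x \left(x - 1\right) e^{- 2 x}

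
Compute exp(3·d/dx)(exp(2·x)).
e^{2 x + 6}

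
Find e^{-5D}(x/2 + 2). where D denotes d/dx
\frac{x}{2} - \frac{1}{2}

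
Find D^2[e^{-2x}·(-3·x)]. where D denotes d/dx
12 \left(1 - x\right) e^{- 2 x}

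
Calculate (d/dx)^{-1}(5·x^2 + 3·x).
\frac{5 x^{3}}{3} + \frac{3 x^{2}}{2}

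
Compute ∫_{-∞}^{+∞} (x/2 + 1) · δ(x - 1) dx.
\frac{3}{2}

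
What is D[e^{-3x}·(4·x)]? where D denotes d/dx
4 \left(1 - 3 x\right) e^{- 3 x}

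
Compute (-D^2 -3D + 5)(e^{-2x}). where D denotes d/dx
7 e^{- 2 x}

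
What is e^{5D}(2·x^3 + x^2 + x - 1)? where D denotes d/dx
2 x^{3} + 31 x^{2} + 161 x + 279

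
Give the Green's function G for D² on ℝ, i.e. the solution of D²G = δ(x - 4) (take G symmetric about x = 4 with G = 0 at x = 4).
\frac{|x - 4|}{2}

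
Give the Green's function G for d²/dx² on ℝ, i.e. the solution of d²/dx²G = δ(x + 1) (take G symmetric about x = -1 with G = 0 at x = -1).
\frac{|x + 1|}{2}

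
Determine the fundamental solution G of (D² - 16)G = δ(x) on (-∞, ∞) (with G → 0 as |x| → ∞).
-\frac{e^{-4|x|}}{8}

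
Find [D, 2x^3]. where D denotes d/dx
6 x^{2}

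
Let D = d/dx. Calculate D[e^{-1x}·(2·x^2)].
2 x \left(2 - x\right) e^{- x}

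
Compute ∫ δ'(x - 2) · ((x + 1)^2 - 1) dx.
-6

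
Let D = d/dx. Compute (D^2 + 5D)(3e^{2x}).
42 e^{2 x}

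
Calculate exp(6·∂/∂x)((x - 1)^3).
x^{3} + 15 x^{2} + 75 x + 125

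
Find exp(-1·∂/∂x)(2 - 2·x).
4 - 2 x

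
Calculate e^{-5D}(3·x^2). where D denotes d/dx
3 x^{2} - 30 x + 75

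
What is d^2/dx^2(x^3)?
6 x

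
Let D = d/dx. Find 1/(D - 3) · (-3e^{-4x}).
\frac{3 e^{- 4 x}}{7}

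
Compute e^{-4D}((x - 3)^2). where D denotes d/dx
x^{2} - 14 x + 49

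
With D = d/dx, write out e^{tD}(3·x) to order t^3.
3 t + 3 x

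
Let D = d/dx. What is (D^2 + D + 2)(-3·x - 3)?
- 6 x - 9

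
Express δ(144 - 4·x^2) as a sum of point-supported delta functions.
\frac{\delta(x - 6) + \delta(x + 6)}{48}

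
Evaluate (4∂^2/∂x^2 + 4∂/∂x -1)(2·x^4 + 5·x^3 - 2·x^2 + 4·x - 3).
- 2 x^{4} + 27 x^{3} + 158 x^{2} + 100 x + 3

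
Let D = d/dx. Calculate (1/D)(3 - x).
- \frac{x^{2}}{2} + 3 x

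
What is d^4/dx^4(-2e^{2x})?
- 32 e^{2 x}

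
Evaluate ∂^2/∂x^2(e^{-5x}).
25 e^{- 5 x}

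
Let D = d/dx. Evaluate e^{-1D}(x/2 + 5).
\frac{x}{2} + \frac{9}{2}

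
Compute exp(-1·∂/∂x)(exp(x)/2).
\frac{e^{x - 1}}{2}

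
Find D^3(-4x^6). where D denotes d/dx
- 480 x^{3}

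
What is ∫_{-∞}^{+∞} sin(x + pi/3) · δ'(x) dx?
- \frac{1}{2}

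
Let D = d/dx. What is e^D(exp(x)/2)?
\frac{e^{x + 1}}{2}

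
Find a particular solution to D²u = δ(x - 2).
\frac{|x - 2|}{2}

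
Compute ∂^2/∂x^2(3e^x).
3 e^{x}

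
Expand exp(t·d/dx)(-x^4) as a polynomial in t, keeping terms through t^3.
x \left(- 4 t^{3} - 6 t^{2} x - 4 t x^{2} - x^{3}\right)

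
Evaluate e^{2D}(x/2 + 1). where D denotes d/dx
\frac{x}{2} + 2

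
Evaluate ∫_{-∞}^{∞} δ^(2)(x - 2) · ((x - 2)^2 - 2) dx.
2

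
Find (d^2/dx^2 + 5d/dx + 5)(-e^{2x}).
- 19 e^{2 x}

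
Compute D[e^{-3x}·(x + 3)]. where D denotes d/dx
\left(- 3 x - 8\right) e^{- 3 x}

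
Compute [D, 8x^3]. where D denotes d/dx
24 x^{2}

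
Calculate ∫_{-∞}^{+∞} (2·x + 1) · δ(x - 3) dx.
7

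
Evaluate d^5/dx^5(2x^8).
13440 x^{3}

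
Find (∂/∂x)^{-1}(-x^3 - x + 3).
- \frac{x^{4}}{4} - \frac{x^{2}}{2} + 3 x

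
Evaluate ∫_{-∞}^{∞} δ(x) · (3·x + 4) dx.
4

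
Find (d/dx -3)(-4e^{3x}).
0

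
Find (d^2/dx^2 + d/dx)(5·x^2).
10 x + 10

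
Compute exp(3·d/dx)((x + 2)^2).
x^{2} + 10 x + 25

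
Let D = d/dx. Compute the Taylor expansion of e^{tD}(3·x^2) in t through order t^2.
3 t^{2} + 6 t x + 3 x^{2}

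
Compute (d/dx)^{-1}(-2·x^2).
- \frac{2 x^{3}}{3}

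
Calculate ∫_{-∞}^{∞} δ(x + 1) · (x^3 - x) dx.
0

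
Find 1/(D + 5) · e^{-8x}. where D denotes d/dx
- \frac{e^{- 8 x}}{3}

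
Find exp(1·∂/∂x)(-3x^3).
- 3 x^{3} - 9 x^{2} - 9 x - 3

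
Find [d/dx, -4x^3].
- 12 x^{2}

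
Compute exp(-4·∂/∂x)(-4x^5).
- 4 x^{5} + 80 x^{4} - 640 x^{3} + 2560 x^{2} - 5120 x + 4096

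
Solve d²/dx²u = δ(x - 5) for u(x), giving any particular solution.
\frac{|x - 5|}{2}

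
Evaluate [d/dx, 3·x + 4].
3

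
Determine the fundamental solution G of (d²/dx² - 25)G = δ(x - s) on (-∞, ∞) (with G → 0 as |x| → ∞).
-\frac{e^{-5|x-s|}}{10}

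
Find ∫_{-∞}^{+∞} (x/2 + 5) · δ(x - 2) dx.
6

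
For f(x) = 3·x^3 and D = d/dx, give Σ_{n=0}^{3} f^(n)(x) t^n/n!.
3 t^{3} + 9 t^{2} x + 9 t x^{2} + 3 x^{3}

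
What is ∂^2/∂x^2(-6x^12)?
- 792 x^{10}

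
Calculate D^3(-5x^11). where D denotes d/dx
- 4950 x^{8}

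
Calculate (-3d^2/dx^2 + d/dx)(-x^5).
5 x^{3} \left(12 - x\right)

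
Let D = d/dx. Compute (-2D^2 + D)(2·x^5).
10 x^{3} \left(x - 8\right)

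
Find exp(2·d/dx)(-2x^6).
- 2 x^{6} - 24 x^{5} - 120 x^{4} - 320 x^{3} - 480 x^{2} - 384 x - 128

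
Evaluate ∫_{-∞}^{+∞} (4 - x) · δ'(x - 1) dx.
1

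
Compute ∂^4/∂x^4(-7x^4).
-168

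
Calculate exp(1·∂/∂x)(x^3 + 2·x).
x^{3} + 3 x^{2} + 5 x + 3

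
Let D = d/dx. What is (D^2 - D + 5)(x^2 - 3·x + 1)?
5 x^{2} - 17 x + 10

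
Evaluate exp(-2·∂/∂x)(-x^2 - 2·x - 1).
- x^{2} + 2 x - 1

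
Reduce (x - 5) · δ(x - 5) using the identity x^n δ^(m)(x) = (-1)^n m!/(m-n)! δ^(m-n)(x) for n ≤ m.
0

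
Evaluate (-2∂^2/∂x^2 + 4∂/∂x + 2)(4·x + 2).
8 x + 20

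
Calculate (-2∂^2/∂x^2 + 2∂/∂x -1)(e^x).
- e^{x}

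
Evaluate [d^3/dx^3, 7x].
21\frac{d^{2}}{dx^{2}}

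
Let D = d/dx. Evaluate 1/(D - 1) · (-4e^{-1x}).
2 e^{- x}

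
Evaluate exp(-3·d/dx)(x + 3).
x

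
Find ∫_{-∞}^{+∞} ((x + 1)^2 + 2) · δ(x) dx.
3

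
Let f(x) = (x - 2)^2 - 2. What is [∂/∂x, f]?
2 x - 4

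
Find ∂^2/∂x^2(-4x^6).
- 120 x^{4}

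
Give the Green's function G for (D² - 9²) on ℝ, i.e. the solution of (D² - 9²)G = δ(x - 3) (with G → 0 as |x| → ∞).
-\frac{e^{-9|x - 3|}}{18}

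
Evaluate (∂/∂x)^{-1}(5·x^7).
\frac{5 x^{8}}{8}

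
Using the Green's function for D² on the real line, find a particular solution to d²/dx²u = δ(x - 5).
\frac{|x - 5|}{2}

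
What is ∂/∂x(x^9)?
9 x^{8}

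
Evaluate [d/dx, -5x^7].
- 35 x^{6}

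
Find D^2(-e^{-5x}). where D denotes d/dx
- 25 e^{- 5 x}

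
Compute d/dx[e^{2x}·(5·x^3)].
x^{2} \left(10 x + 15\right) e^{2 x}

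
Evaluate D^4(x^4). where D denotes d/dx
24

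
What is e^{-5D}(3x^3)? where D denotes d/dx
3 x^{3} - 45 x^{2} + 225 x - 375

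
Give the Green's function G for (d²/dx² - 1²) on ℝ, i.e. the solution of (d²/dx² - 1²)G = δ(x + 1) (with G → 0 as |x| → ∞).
-\frac{e^{-|x + 1|}}{2}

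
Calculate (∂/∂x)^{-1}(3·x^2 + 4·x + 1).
x^{3} + 2 x^{2} + x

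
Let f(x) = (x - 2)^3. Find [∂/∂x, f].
3 \left(x - 2\right)^{2}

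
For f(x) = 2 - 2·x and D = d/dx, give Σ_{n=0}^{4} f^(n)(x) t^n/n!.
- 2 t - 2 x + 2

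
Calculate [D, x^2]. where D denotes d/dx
2 x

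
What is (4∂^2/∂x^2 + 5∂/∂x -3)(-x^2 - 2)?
3 x^{2} - 10 x - 2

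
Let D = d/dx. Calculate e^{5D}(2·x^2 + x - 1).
2 x^{2} + 21 x + 54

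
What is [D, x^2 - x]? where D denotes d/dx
2 x - 1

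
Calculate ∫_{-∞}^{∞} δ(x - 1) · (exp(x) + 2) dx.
2 + e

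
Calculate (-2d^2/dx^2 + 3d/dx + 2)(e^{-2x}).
- 12 e^{- 2 x}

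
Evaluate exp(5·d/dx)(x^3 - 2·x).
x^{3} + 15 x^{2} + 73 x + 115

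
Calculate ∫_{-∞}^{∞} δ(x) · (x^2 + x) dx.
0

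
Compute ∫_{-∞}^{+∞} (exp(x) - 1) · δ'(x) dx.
-1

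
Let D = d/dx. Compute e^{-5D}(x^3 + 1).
x^{3} - 15 x^{2} + 75 x - 124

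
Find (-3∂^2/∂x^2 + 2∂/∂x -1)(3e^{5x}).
- 198 e^{5 x}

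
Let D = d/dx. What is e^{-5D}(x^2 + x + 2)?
x^{2} - 9 x + 22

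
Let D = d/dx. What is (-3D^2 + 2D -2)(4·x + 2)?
4 - 8 x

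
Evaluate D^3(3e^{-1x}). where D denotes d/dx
- 3 e^{- x}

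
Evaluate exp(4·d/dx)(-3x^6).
- 3 x^{6} - 72 x^{5} - 720 x^{4} - 3840 x^{3} - 11520 x^{2} - 18432 x - 12288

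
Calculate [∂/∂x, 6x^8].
48 x^{7}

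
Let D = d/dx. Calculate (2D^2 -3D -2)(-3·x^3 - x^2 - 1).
6 x^{3} + 29 x^{2} - 30 x - 2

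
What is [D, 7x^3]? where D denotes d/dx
21 x^{2}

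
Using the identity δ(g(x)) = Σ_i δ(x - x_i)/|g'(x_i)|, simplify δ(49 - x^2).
\frac{\delta(x - 7) + \delta(x + 7)}{14}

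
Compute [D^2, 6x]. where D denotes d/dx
12D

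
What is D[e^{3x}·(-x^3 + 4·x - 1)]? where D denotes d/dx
\left(- 3 x^{3} - 3 x^{2} + 12 x + 1\right) e^{3 x}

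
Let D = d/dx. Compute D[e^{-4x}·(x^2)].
2 x \left(1 - 2 x\right) e^{- 4 x}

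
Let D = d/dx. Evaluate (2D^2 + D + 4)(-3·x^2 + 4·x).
- 12 x^{2} + 10 x - 8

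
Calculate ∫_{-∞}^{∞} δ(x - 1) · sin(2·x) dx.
\sin{\left(2 \right)}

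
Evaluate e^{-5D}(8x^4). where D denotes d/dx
8 x^{4} - 160 x^{3} + 1200 x^{2} - 4000 x + 5000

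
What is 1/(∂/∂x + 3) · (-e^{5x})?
- \frac{e^{5 x}}{8}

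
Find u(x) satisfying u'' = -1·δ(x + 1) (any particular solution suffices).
-\frac{|x + 1|}{2}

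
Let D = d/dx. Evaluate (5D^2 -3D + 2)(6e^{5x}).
672 e^{5 x}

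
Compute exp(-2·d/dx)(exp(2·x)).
e^{2 x - 4}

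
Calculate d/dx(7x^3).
21 x^{2}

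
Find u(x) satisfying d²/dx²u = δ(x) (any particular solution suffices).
\frac{|x|}{2}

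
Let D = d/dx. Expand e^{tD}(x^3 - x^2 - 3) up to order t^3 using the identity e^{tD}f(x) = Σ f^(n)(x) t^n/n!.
t^{3} + t^{2} \left(3 x - 1\right) + t x \left(3 x - 2\right) + x^{3} - x^{2} - 3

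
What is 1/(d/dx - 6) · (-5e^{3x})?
\frac{5 e^{3 x}}{3}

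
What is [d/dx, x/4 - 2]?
\frac{1}{4}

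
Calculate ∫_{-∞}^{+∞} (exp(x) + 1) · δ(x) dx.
2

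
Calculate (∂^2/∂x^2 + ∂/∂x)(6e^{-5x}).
120 e^{- 5 x}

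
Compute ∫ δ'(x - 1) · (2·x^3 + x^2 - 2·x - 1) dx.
-6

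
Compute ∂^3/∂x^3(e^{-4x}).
- 64 e^{- 4 x}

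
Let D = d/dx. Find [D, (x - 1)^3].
3 \left(x - 1\right)^{2}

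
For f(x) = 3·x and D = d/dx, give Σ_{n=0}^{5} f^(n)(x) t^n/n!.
3 t + 3 x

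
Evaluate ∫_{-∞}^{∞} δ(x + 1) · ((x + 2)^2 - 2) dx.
-1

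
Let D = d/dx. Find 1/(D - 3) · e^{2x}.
- e^{2 x}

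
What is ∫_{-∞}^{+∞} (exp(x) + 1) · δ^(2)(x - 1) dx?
e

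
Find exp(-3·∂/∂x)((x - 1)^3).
x^{3} - 12 x^{2} + 48 x - 64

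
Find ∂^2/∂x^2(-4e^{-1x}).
- 4 e^{- x}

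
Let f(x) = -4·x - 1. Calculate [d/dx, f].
-4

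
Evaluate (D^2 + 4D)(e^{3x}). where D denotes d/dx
21 e^{3 x}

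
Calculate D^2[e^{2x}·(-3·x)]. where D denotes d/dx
12 \left(- x - 1\right) e^{2 x}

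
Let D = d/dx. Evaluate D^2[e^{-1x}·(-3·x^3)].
3 x \left(- x^{2} + 6 x - 6\right) e^{- x}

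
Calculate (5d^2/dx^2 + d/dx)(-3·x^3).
9 x \left(- x - 10\right)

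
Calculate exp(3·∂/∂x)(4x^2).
4 x^{2} + 24 x + 36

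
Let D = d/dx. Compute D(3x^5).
15 x^{4}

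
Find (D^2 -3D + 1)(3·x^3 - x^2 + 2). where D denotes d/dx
x \left(3 x^{2} - 28 x + 24\right)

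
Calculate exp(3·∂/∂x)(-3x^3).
- 3 x^{3} - 27 x^{2} - 81 x - 81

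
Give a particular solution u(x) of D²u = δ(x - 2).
\frac{|x - 2|}{2}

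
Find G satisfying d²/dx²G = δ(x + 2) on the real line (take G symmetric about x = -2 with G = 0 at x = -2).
\frac{|x + 2|}{2}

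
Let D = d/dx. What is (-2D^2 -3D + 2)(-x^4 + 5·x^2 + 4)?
- 2 x^{4} + 12 x^{3} + 34 x^{2} - 30 x - 12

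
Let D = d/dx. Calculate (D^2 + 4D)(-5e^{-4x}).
0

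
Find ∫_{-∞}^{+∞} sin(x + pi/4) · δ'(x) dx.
- \frac{\sqrt{2}}{2}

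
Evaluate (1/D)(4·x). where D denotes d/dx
2 x^{2}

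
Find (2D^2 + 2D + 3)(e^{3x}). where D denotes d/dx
27 e^{3 x}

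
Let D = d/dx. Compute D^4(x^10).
5040 x^{6}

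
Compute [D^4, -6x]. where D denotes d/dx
-24D^{3}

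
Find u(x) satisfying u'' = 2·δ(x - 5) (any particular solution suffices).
|x - 5|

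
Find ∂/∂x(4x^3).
12 x^{2}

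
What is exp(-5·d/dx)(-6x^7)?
- 6 x^{7} + 210 x^{6} - 3150 x^{5} + 26250 x^{4} - 131250 x^{3} + 393750 x^{2} - 656250 x + 468750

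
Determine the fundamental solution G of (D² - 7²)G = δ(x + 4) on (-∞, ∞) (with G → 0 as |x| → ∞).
-\frac{e^{-7|x + 4|}}{14}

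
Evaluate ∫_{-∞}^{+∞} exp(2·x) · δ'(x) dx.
-2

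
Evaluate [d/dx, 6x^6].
36 x^{5}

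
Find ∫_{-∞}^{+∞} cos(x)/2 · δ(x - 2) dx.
\frac{\cos{\left(2 \right)}}{2}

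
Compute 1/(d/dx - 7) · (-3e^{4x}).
e^{4 x}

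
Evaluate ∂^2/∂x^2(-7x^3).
- 42 x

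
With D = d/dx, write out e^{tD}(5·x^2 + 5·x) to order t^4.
5 t^{2} + 5 t \left(2 x + 1\right) + 5 x^{2} + 5 x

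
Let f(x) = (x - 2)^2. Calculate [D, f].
2 x - 4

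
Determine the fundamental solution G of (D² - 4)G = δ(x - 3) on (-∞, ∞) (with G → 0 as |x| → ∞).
-\frac{e^{-2|x - 3|}}{4}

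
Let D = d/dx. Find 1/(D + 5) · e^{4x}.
\frac{e^{4 x}}{9}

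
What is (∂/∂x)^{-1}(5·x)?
\frac{5 x^{2}}{2}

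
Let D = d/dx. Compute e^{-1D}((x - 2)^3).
x^{3} - 9 x^{2} + 27 x - 27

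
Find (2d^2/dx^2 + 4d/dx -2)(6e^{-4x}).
84 e^{- 4 x}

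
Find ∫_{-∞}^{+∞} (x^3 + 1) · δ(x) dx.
1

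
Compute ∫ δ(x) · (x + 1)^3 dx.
1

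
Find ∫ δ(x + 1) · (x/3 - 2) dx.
- \frac{7}{3}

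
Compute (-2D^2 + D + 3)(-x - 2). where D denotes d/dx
- 3 x - 7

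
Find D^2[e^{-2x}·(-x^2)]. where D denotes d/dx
2 \left(- 2 x^{2} + 4 x - 1\right) e^{- 2 x}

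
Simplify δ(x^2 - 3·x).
\frac{\delta(x - 3) + \delta(x)}{3}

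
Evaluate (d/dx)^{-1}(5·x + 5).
\frac{5 x^{2}}{2} + 5 x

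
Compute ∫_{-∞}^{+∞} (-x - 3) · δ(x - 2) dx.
-5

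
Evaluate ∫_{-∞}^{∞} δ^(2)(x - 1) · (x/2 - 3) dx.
0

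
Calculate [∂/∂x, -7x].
-7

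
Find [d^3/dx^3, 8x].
24\frac{d^{2}}{dx^{2}}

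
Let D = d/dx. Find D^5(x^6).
720 x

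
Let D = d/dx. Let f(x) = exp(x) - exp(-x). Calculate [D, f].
2 \cosh{\left(x \right)}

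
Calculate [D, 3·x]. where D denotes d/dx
3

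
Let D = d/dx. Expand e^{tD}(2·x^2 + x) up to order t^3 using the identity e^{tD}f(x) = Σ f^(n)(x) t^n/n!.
2 t^{2} + t \left(4 x + 1\right) + 2 x^{2} + x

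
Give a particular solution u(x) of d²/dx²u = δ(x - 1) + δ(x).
\frac{|x - 1|}{2} + \frac{|x|}{2}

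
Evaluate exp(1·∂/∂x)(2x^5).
2 x^{5} + 10 x^{4} + 20 x^{3} + 20 x^{2} + 10 x + 2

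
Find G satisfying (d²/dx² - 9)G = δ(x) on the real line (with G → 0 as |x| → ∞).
-\frac{e^{-3|x|}}{6}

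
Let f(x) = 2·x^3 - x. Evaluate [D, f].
6 x^{2} - 1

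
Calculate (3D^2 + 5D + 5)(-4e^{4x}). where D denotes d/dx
- 292 e^{4 x}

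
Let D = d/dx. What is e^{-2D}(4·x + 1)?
4 x - 7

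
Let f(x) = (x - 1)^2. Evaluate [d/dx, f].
2 x - 2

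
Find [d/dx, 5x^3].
15 x^{2}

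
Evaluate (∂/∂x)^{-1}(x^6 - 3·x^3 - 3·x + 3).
\frac{x^{7}}{7} - \frac{3 x^{4}}{4} - \frac{3 x^{2}}{2} + 3 x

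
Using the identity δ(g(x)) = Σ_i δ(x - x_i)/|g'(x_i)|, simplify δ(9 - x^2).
\frac{\delta(x - 3) + \delta(x + 3)}{6}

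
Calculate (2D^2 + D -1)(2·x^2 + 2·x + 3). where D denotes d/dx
- 2 x^{2} + 2 x + 7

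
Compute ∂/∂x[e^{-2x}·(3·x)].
3 \left(1 - 2 x\right) e^{- 2 x}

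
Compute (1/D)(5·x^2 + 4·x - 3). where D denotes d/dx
\frac{5 x^{3}}{3} + 2 x^{2} - 3 x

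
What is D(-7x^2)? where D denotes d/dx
- 14 x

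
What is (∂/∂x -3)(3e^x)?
- 6 e^{x}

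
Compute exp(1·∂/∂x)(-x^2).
- x^{2} - 2 x - 1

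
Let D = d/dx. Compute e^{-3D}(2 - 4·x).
14 - 4 x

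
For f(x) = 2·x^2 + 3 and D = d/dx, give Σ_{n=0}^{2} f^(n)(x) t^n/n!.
2 t^{2} + 4 t x + 2 x^{2} + 3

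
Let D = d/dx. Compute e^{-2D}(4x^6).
4 x^{6} - 48 x^{5} + 240 x^{4} - 640 x^{3} + 960 x^{2} - 768 x + 256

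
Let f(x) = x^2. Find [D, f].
2 x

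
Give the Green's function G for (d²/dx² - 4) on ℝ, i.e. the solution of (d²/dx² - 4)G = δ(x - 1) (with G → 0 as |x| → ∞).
-\frac{e^{-2|x - 1|}}{4}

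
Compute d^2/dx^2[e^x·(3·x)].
3 \left(x + 2\right) e^{x}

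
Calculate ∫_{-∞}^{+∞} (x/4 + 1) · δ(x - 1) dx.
\frac{5}{4}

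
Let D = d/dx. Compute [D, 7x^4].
28 x^{3}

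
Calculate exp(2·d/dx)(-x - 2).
- x - 4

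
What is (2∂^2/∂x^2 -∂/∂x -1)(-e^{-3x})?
- 20 e^{- 3 x}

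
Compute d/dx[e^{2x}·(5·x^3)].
x^{2} \left(10 x + 15\right) e^{2 x}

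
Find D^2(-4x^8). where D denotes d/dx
- 224 x^{6}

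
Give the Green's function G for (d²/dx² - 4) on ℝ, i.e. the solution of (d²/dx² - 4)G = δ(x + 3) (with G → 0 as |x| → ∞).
-\frac{e^{-2|x + 3|}}{4}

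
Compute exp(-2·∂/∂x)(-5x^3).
- 5 x^{3} + 30 x^{2} - 60 x + 40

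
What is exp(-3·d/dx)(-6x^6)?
- 6 x^{6} + 108 x^{5} - 810 x^{4} + 3240 x^{3} - 7290 x^{2} + 8748 x - 4374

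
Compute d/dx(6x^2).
12 x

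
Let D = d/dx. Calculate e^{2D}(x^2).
x^{2} + 4 x + 4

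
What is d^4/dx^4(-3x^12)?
- 35640 x^{8}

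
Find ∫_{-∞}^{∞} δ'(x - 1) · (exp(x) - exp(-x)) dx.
- 2 \cosh{\left(1 \right)}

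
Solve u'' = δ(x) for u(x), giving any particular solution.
\frac{|x|}{2}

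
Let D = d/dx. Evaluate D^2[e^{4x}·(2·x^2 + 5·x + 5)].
\left(32 x^{2} + 112 x + 124\right) e^{4 x}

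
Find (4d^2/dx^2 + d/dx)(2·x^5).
10 x^{3} \left(x + 16\right)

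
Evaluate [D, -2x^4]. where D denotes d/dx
- 8 x^{3}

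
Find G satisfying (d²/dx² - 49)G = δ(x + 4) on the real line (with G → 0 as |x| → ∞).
-\frac{e^{-7|x + 4|}}{14}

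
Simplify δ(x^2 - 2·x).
\frac{\delta(x - 2) + \delta(x)}{2}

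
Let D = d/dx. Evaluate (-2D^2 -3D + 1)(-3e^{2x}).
39 e^{2 x}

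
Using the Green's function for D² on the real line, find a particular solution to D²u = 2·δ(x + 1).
|x + 1|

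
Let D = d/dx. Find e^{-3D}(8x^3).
8 x^{3} - 72 x^{2} + 216 x - 216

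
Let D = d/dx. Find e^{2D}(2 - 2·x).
- 2 x - 2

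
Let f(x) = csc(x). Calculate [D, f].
- \cot{\left(x \right)} \csc{\left(x \right)}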